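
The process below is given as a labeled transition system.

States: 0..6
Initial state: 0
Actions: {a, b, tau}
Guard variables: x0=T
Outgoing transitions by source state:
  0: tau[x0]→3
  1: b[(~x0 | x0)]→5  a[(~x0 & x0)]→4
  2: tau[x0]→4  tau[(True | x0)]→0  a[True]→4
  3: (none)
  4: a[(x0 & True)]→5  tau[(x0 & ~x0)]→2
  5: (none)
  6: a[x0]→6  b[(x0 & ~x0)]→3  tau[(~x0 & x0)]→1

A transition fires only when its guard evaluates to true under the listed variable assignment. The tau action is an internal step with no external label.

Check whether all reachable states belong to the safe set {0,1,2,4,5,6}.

Allowed set {0,1,2,4,5,6}
Reach set: {0,3}
  0: safe
  3: ✗ unsafe
counterexample path to 3: tau

Answer: INVARIANT VIOLATED at state 3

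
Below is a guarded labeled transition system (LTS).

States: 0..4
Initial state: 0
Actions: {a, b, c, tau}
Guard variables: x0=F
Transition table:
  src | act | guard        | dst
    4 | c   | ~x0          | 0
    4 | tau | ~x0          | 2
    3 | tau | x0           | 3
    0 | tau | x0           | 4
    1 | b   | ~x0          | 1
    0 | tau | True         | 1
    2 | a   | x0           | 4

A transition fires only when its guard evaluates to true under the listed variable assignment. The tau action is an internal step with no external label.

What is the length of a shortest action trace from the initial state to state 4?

BFS to 4:
  Layer 0: {0}
  Layer 1: {1}
4 never appears.

Answer: UNREACHABLE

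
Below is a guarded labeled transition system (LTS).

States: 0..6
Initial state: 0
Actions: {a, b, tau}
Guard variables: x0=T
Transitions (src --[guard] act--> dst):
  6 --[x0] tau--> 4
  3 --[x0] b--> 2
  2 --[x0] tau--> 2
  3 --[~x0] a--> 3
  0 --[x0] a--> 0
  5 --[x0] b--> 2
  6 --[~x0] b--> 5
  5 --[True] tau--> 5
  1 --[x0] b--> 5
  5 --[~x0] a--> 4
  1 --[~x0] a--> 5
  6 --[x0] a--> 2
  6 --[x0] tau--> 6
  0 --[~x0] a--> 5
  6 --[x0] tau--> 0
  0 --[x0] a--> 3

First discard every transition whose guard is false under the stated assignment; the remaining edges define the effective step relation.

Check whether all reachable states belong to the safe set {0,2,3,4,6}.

Answer: INVARIANT HOLDS

Analysis:
Inv-set: {0,2,3,4,6}
R = {0,2,3}
  0: ✓
  2: ✓
  3: ✓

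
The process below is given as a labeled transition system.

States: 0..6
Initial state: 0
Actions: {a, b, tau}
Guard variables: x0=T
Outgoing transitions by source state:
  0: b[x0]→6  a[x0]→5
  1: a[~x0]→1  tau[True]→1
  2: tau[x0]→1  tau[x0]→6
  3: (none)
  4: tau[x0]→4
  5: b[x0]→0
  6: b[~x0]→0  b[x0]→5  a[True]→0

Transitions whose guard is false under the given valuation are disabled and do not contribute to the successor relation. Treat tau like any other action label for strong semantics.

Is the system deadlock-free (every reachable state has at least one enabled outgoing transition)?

Answer: DEADLOCK-FREE

Working:
Reachable = {0,5,6}
  0: a→5  b→6  [2 exit(s)]
  5: b→0  [1 exit(s)]
  6: a→0  b→5  [2 exit(s)]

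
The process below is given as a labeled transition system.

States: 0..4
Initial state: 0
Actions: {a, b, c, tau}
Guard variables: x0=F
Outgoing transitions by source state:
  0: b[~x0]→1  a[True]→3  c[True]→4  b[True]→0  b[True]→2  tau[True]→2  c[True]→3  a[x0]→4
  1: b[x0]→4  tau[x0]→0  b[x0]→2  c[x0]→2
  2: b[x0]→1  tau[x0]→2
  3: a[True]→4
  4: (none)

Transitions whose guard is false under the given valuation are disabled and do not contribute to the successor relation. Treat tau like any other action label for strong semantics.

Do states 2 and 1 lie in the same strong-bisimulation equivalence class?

Answer: BISIMILAR

Analysis:
Compute ~ classes (split until stable):
  P[0] = {{0,1,2,3,4}}
  P[1] = {{0},{1,2,4},{3}}
stable after 2 split(s): 3 block(s)
[2]={1,2,4}  [1]={1,2,4}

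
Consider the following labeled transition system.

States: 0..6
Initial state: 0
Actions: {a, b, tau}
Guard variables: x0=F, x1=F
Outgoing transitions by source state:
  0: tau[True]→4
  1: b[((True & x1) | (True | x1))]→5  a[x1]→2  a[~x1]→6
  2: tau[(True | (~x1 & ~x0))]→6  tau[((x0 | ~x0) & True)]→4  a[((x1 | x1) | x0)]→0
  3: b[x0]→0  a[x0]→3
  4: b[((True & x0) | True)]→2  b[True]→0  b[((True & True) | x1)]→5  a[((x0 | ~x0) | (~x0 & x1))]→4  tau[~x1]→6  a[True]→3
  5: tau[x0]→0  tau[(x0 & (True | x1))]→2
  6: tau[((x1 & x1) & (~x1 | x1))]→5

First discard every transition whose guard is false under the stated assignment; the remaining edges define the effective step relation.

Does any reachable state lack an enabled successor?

Answer: DEADLOCK at state 3

Analysis:
Reach set: {0,2,3,4,5,6}
  0: tau→4  [1 exit(s)]
  2: tau→4  tau→6  [2 exit(s)]
  3: ∅  [deadlock]
  4: a→3  a→4  b→0  b→2  b→5  tau→6  [6 exit(s)]
  5: ∅  [deadlock]
  6: ∅  [deadlock]
witness 3: tau·a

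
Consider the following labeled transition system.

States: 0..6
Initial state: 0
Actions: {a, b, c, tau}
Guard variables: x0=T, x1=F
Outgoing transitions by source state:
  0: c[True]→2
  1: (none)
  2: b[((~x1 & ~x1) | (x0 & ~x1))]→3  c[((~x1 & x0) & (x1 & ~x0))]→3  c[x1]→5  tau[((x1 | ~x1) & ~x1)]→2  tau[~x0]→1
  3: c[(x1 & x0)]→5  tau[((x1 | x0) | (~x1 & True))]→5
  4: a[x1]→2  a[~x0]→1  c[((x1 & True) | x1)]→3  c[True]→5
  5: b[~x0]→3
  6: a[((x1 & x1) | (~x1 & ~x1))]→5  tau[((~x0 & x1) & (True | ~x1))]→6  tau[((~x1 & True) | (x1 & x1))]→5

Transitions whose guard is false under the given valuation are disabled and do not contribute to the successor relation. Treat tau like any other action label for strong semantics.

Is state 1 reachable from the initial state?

7 transition(s) survive guard evaluation.
Layer 0: {0}
Layer 1: {2}  total {0,2}
Layer 2: {3}  total {0,2,3}
Layer 3: {5}  total {0,2,3,5}
Reach set: {0,2,3,5}

Answer: UNREACHABLE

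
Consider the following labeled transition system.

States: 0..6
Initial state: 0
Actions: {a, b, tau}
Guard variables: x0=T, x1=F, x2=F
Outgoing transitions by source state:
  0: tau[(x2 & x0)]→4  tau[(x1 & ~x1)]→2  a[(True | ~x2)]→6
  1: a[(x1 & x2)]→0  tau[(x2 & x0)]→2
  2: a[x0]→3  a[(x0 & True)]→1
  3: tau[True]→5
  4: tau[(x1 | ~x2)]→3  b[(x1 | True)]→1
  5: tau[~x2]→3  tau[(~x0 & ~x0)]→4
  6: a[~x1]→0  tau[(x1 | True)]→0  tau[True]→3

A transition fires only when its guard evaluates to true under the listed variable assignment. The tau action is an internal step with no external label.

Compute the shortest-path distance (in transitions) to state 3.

Answer: 2

Analysis:
Layered search for 3:
  L0 = {0}
  L1 = {6}
  L2 = {3}
first hit 3 at d=2 via a·tau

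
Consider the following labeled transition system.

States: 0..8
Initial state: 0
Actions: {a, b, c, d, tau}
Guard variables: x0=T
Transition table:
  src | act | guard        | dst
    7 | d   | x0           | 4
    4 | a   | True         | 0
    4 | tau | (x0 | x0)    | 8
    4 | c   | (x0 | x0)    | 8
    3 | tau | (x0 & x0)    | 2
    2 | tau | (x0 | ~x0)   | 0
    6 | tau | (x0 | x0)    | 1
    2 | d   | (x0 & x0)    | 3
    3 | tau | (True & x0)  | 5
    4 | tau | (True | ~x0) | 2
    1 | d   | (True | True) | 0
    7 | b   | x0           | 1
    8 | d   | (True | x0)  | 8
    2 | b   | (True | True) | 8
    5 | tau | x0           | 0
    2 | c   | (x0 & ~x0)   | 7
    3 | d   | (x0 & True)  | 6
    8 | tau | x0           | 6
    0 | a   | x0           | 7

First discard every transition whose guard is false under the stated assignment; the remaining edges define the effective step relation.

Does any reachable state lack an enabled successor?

Answer: DEADLOCK-FREE

Working:
Reach set: {0,1,2,3,4,5,6,7,8}
  0: a→7  [1 exit(s)]
  1: d→0  [1 exit(s)]
  2: b→8  d→3  tau→0  [3 exit(s)]
  3: d→6  tau→2  tau→5  [3 exit(s)]
  4: a→0  c→8  tau→2  tau→8  [4 exit(s)]
  5: tau→0  [1 exit(s)]
  6: tau→1  [1 exit(s)]
  7: b→1  d→4  [2 exit(s)]
  8: d→8  tau→6  [2 exit(s)]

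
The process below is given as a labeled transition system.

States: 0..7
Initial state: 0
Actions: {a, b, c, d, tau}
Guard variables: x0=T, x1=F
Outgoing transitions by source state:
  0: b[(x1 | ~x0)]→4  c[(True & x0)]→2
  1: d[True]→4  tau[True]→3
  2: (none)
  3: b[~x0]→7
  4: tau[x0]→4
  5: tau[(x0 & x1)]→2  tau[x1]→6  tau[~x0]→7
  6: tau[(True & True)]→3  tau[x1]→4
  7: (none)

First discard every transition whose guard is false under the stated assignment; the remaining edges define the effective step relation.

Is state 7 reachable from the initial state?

After dropping false guards: 5 live edges.
L0 = {0}
L1 = {2}  now seen {0,2}
Reachable = {0,2}

Answer: UNREACHABLE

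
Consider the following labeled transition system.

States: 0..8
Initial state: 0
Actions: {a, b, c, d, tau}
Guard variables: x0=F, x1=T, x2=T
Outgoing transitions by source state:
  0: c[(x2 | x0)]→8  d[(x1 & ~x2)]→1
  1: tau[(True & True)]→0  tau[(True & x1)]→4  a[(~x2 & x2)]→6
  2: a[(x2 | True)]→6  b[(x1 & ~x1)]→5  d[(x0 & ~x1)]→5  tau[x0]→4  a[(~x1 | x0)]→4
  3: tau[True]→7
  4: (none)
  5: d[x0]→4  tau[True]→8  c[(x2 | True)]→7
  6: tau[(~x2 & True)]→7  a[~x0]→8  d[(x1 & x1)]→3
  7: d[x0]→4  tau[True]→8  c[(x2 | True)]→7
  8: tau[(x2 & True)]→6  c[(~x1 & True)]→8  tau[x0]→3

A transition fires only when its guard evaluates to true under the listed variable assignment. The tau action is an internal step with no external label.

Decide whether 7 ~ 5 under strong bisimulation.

Answer: BISIMILAR

Analysis:
Bisimulation quotient by refinement:
  round 0: {{0,1,2,3,4,5,6,7,8}}
  round 1: {{0},{1,3,8},{2},{4},{5,7},{6}}
  round 2: {{0},{1},{2},{3},{4},{5,7},{6},{8}}
Fixed point at round 3; 8 class(es).
class of 7: {5,7}; class of 5: {5,7}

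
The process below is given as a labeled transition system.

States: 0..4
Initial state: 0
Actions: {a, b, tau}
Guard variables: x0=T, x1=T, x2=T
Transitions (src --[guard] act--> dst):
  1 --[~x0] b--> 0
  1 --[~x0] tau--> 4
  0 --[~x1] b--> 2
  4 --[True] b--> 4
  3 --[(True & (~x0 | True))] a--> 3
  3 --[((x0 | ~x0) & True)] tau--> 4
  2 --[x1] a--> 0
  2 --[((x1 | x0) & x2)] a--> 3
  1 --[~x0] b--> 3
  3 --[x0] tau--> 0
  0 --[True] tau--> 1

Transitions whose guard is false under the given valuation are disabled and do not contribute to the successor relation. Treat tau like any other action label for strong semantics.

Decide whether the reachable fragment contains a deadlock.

Answer: DEADLOCK at state 1

Trace:
R = {0,1}
  0: tau→1  [1 exit(s)]
  1: ∅  [STUCK]
trace reaching 1: tau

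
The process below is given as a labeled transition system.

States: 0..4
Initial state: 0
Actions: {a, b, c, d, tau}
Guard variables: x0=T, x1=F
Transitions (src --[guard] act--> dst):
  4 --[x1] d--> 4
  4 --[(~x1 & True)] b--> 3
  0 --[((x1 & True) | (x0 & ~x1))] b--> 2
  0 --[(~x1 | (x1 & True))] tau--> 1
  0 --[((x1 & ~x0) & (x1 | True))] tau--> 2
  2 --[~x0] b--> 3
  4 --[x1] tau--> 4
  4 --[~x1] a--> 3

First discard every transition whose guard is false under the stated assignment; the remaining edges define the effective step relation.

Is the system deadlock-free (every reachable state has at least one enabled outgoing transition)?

R = {0,1,2}
  0: b→2  tau→1  [2 out]
  1: ∅  [no exit]
  2: ∅  [no exit]
Path to 1: tau

Answer: DEADLOCK at state 1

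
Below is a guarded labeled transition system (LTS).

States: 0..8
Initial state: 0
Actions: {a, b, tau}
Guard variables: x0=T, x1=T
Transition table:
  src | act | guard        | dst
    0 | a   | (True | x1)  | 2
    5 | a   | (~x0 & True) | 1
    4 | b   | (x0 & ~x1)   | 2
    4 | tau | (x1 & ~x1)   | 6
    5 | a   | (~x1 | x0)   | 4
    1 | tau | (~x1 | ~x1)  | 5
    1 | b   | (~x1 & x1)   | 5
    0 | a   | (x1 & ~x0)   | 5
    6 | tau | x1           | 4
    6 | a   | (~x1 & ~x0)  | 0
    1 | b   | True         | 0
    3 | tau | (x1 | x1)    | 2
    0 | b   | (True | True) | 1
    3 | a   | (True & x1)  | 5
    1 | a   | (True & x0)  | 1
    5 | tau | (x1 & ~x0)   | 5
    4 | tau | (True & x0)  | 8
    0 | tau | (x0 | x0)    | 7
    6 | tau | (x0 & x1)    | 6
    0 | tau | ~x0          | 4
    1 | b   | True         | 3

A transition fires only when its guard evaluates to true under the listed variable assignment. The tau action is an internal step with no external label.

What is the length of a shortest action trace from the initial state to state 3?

BFS to 3:
  Layer 0: {0}
  Layer 1: {1,2,7}
  Layer 2: {3}
first hit 3 at d=2 via b·b

Answer: 2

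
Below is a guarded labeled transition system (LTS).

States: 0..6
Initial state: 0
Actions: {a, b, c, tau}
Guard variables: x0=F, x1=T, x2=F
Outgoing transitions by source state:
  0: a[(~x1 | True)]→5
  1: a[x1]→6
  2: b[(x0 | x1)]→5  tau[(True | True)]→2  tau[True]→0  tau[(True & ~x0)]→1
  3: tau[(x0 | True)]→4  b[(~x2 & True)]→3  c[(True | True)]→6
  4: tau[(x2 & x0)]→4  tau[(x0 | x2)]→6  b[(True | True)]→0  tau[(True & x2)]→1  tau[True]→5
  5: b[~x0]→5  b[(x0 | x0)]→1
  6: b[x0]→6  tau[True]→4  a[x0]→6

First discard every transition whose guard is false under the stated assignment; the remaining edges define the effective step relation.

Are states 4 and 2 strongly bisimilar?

Answer: NOT BISIMILAR

Analysis:
Bisimulation quotient by refinement:
  P[0] = {{0,1,2,3,4,5,6}}
  P[1] = {{0,1},{2,4},{3},{5},{6}}
  P[2] = {{0},{1},{2},{3},{4},{5},{6}}
7 equivalence class(es) (converged in 3)
4∈{4}, 2∈{2}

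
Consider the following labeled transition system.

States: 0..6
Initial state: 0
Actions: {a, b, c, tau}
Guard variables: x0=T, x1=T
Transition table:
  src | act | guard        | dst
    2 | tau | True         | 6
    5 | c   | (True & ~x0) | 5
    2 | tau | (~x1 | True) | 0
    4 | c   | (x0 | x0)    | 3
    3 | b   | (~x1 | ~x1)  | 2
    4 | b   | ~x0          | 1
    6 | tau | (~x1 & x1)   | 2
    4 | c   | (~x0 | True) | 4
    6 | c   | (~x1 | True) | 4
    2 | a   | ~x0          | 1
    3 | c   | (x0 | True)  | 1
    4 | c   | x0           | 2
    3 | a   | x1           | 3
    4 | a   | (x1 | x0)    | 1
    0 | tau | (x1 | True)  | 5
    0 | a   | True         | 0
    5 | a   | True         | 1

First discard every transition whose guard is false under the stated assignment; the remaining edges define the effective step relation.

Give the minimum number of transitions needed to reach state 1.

BFS to 1:
  Layer 0: {0}
  Layer 1: {5}
  Layer 2: {1}
depth(1)=2, e.g. tau·a

Answer: 2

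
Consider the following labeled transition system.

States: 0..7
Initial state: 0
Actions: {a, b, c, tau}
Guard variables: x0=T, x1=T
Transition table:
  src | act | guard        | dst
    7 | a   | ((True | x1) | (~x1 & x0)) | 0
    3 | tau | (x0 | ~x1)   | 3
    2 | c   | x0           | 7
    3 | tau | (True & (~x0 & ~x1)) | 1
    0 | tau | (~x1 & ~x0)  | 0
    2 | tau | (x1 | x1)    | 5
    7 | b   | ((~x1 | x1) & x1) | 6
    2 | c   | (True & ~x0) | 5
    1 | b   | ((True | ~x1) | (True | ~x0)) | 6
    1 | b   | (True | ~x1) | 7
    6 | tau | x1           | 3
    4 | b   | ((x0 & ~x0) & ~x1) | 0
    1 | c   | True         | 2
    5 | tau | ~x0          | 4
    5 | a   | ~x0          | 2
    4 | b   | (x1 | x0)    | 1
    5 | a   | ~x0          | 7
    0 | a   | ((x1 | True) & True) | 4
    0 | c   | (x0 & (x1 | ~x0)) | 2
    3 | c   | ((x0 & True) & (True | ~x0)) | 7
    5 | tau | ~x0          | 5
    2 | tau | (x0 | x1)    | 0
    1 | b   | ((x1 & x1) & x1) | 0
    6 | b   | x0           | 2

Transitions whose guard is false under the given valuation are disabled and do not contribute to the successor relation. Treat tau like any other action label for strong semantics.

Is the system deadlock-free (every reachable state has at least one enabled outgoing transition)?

Answer: DEADLOCK at state 5

Analysis:
Reach set: {0,1,2,3,4,5,6,7}
  0: a→4  c→2  [2 out]
  1: b→0  b→6  b→7  c→2  [4 out]
  2: c→7  tau→0  tau→5  [3 out]
  3: c→7  tau→3  [2 out]
  4: b→1  [1 out]
  5: ∅  [deadlock]
  6: b→2  tau→3  [2 out]
  7: a→0  b→6  [2 out]
Path to 5: c·tau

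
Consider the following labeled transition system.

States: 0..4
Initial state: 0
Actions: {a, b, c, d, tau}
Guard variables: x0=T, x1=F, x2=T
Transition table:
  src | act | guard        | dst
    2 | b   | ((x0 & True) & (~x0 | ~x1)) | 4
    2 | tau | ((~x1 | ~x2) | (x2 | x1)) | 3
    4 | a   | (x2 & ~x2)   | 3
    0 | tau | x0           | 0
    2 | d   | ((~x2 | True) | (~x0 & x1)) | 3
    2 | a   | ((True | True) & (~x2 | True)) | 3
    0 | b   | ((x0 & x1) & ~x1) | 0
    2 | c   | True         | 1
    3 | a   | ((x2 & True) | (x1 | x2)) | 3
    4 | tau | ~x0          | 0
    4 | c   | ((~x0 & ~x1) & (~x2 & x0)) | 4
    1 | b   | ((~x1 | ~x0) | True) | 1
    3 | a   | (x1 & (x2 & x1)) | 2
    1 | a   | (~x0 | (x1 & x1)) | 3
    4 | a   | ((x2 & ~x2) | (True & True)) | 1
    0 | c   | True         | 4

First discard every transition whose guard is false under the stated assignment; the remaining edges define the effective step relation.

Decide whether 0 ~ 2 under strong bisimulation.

Bisimulation quotient by refinement:
  π0 = {{0,1,2,3,4}}
  π1 = {{0},{1},{2},{3,4}}
  π2 = {{0},{1},{2},{3},{4}}
stable after 3 split(s): 5 block(s)
[0]={0}  [2]={2}

Answer: NOT BISIMILAR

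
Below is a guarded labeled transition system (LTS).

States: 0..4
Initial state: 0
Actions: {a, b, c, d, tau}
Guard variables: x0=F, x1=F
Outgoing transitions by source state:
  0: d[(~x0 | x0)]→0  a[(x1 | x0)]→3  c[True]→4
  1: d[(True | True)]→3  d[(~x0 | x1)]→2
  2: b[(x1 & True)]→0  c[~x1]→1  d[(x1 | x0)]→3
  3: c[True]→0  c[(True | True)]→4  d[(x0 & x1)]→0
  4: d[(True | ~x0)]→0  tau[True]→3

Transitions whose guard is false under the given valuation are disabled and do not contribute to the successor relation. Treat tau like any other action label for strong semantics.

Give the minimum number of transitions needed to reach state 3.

Answer: 2

Trace:
Breadth-first toward 3:
  depth 0: {0}
  depth 1: {4}
  depth 2: {3}
depth(3)=2, e.g. c·tau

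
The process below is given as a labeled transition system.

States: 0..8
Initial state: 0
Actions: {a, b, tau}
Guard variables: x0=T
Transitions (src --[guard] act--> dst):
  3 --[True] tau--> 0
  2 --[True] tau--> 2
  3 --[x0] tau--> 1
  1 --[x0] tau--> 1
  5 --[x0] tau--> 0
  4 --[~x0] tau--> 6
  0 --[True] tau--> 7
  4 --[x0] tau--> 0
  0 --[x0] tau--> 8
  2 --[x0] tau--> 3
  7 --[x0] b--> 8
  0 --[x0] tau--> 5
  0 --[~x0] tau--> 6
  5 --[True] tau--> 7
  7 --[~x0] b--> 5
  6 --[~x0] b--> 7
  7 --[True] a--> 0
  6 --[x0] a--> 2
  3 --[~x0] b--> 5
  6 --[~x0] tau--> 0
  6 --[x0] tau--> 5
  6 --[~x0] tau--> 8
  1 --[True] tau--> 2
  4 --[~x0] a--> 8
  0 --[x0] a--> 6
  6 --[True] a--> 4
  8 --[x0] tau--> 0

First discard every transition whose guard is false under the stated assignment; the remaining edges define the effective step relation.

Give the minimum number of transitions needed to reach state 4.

Breadth-first toward 4:
  depth 0: {0}
  depth 1: {5,6,7,8}
  depth 2: {2,4}
4 enters at depth 2; path a·a

Answer: 2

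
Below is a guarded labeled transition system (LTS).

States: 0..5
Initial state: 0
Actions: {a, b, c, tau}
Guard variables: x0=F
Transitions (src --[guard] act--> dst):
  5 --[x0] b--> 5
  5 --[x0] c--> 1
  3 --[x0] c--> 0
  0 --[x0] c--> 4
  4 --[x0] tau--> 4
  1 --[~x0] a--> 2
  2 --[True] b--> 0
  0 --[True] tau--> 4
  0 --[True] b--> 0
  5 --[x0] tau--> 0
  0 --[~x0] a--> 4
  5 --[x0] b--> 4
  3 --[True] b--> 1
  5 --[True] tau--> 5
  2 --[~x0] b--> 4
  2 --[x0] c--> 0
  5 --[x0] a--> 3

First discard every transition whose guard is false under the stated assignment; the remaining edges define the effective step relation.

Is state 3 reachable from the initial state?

Answer: UNREACHABLE

Trace:
8 transition(s) survive guard evaluation.
Layer 0: {0}
Layer 1: {4}  total {0,4}
R = {0,4}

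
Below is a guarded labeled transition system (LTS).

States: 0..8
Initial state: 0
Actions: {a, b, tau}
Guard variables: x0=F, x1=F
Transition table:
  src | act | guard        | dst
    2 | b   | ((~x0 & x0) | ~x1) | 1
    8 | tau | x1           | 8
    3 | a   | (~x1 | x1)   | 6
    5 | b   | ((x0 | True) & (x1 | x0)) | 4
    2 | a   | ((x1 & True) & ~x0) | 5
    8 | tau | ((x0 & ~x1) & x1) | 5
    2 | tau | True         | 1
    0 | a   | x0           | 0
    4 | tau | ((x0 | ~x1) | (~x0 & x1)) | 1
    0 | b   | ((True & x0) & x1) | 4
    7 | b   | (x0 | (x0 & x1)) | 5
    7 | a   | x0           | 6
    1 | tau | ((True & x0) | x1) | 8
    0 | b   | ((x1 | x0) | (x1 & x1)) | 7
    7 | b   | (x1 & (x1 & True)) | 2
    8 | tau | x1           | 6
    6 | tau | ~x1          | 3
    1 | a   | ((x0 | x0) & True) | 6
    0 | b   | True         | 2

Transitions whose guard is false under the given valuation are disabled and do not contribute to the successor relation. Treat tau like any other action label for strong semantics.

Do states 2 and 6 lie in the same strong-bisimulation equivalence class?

Bisimulation quotient by refinement:
  π0 = {{0,1,2,3,4,5,6,7,8}}
  π1 = {{0},{1,5,7,8},{2},{3},{4,6}}
  π2 = {{0},{1,5,7,8},{2},{3},{4},{6}}
stable after 3 split(s): 6 block(s)
[2]={2}  [6]={6}

Answer: NOT BISIMILAR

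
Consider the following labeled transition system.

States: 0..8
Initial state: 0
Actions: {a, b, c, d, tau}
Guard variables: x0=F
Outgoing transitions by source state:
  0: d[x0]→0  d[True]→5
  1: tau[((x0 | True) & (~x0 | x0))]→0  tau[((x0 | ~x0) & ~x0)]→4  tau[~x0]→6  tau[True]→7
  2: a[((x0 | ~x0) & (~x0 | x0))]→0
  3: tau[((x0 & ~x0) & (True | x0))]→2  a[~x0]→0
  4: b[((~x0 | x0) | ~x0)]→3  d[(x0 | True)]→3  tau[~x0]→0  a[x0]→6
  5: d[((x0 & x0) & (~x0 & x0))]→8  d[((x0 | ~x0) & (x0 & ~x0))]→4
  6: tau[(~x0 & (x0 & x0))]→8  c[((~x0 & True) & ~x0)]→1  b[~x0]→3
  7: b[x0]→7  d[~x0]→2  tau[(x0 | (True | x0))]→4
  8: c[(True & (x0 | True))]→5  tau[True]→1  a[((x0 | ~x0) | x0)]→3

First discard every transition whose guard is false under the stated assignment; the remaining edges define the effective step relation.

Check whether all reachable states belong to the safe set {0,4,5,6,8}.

Answer: INVARIANT HOLDS

Trace:
Inv-set: {0,4,5,6,8}
Reachable = {0,5}
  0: ✓
  5: ✓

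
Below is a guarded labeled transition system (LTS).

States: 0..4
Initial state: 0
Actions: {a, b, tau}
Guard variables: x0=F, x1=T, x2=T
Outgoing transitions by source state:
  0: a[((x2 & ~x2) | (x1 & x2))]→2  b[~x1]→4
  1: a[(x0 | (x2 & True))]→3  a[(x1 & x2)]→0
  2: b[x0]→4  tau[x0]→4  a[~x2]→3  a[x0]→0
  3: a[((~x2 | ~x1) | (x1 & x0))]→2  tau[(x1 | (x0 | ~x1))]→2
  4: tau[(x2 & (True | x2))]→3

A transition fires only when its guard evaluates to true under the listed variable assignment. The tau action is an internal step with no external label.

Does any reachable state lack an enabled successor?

Answer: DEADLOCK at state 2

Analysis:
Reach set: {0,2}
  0: a→2  [1 out]
  2: ∅  [STUCK]
witness 2: a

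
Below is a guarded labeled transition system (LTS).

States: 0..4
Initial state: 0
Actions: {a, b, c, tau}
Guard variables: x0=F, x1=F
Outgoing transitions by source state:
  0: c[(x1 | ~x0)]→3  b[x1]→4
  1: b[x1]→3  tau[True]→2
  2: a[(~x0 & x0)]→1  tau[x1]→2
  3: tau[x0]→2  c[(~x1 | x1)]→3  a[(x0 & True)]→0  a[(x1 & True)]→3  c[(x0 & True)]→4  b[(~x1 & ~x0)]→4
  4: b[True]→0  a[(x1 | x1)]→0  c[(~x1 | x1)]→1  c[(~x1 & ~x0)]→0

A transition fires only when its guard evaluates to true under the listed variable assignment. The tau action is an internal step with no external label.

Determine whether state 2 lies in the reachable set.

Guard filter leaves 7 enabled edge(s).
L0 = {0}
L1 = {3}  cumulative {0,3}
L2 = {4}  cumulative {0,3,4}
L3 = {1}  cumulative {0,1,3,4}
L4 = {2}  cumulative {0,1,2,3,4}
Reachable = {0,1,2,3,4}
witness 2: c·b·c·tau

Answer: REACHABLE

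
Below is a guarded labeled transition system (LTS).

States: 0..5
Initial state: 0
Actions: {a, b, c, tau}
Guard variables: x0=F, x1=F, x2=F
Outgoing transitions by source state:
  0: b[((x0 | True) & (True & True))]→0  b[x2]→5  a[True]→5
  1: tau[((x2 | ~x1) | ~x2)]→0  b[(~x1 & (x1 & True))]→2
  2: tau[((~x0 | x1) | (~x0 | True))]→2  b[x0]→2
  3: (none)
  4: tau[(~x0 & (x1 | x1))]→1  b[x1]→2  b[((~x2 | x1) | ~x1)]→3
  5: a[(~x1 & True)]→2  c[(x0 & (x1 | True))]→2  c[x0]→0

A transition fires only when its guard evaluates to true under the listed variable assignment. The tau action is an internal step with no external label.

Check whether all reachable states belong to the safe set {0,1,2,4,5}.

Answer: INVARIANT HOLDS

Analysis:
Safe = {0,1,2,4,5}
Reach set: {0,2,5}
  0: ok
  2: ok
  5: ok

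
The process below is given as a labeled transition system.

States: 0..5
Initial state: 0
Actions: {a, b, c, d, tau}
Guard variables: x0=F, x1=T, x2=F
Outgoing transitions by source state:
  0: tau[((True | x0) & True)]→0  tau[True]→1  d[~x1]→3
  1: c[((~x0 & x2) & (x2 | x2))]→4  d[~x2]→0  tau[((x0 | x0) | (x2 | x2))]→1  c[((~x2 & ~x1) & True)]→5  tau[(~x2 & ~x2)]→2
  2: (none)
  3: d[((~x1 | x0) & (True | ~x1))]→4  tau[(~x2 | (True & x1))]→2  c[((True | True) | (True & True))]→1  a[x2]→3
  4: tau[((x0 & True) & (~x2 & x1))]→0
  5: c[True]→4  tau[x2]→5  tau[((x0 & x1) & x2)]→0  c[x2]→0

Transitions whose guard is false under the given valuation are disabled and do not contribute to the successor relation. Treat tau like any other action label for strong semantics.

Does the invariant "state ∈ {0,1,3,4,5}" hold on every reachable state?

Allowed set {0,1,3,4,5}
Reachable = {0,1,2}
  0: safe
  1: safe
  2: ✗ unsafe
counterexample path to 2: tau·tau

Answer: INVARIANT VIOLATED at state 2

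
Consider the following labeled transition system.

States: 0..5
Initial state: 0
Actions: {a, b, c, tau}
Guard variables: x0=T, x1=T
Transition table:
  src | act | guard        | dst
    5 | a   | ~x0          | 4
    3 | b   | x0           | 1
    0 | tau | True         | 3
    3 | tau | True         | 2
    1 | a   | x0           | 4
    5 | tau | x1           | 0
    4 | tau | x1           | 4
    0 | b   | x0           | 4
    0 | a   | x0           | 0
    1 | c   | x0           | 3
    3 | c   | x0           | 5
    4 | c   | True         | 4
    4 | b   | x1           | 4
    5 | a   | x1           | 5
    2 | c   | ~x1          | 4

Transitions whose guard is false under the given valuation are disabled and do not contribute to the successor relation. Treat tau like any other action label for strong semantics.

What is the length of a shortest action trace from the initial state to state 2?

Answer: 2

Working:
Layered search for 2:
  L0 = {0}
  L1 = {3,4}
  L2 = {1,2,5}
first hit 2 at d=2 via tau·tau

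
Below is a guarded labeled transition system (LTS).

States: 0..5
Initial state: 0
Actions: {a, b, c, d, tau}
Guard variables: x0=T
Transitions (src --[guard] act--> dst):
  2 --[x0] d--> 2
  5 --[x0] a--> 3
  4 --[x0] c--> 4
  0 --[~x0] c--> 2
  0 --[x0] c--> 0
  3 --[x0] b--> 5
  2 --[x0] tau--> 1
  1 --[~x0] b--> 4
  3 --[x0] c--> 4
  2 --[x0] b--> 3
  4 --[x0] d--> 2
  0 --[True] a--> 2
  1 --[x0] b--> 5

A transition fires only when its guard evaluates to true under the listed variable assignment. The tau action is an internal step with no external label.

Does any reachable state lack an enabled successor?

R = {0,1,2,3,4,5}
  0: a→2  c→0  [deg 2]
  1: b→5  [deg 1]
  2: b→3  d→2  tau→1  [deg 3]
  3: b→5  c→4  [deg 2]
  4: c→4  d→2  [deg 2]
  5: a→3  [deg 1]

Answer: DEADLOCK-FREE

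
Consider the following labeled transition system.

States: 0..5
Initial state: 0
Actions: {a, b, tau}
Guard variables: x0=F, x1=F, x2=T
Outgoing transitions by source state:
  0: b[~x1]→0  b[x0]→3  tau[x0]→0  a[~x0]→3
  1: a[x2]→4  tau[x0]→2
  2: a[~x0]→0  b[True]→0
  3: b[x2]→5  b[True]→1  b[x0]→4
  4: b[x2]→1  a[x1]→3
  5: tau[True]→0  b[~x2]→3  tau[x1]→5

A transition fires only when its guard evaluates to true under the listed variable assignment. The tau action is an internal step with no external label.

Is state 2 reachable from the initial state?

Answer: UNREACHABLE

Trace:
Guard filter leaves 9 enabled edge(s).
depth 0: {0}
depth 1: {3}  cumulative {0,3}
depth 2: {1,5}  cumulative {0,1,3,5}
depth 3: {4}  cumulative {0,1,3,4,5}
Reach set: {0,1,3,4,5}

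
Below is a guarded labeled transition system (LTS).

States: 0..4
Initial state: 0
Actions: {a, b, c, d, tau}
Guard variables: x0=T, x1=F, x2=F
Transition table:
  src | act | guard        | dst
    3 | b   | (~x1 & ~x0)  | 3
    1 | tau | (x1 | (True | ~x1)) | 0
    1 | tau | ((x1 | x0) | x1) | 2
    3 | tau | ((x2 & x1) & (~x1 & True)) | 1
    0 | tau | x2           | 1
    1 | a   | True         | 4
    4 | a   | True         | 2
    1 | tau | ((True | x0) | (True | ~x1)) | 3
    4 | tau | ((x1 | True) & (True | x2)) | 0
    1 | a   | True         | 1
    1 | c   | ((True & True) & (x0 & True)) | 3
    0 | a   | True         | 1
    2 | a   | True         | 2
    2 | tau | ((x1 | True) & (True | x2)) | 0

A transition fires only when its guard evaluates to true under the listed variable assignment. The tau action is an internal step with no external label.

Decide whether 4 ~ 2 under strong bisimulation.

Compute ~ classes (split until stable):
  round 0: {{0,1,2,3,4}}
  round 1: {{0},{1},{2,4},{3}}
4 equivalence class(es) (converged in 2)
4∈{2,4}, 2∈{2,4}

Answer: BISIMILAR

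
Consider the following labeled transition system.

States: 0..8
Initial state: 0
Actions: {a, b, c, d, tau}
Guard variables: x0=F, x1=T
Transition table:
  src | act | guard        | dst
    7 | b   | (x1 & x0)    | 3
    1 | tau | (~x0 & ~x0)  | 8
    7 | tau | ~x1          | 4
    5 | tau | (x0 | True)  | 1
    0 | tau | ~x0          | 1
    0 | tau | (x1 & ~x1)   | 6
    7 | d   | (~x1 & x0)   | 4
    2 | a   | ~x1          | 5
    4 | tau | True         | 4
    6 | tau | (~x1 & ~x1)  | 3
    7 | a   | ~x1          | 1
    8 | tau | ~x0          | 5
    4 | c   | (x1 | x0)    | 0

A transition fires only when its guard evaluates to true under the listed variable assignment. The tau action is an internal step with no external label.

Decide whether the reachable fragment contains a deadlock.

Answer: DEADLOCK-FREE

Working:
R = {0,1,5,8}
  0: tau→1  [1 exit(s)]
  1: tau→8  [1 exit(s)]
  5: tau→1  [1 exit(s)]
  8: tau→5  [1 exit(s)]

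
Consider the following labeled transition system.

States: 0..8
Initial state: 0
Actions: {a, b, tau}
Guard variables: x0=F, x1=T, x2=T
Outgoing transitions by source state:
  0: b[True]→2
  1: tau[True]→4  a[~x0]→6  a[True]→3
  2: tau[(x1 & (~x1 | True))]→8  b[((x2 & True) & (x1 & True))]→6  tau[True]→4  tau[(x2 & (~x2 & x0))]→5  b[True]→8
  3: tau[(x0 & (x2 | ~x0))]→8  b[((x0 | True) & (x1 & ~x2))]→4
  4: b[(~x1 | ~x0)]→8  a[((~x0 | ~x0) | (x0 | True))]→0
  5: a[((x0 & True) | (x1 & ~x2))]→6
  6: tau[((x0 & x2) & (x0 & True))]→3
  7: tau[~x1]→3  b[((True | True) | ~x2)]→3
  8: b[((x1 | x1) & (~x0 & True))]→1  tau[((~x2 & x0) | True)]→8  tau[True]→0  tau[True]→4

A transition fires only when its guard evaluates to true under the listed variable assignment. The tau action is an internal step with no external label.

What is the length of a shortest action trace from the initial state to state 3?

Answer: 4

Trace:
Breadth-first toward 3:
  L0 = {0}
  L1 = {2}
  L2 = {4,6,8}
  L3 = {1}
  L4 = {3}
3 enters at depth 4; path b·b·b·a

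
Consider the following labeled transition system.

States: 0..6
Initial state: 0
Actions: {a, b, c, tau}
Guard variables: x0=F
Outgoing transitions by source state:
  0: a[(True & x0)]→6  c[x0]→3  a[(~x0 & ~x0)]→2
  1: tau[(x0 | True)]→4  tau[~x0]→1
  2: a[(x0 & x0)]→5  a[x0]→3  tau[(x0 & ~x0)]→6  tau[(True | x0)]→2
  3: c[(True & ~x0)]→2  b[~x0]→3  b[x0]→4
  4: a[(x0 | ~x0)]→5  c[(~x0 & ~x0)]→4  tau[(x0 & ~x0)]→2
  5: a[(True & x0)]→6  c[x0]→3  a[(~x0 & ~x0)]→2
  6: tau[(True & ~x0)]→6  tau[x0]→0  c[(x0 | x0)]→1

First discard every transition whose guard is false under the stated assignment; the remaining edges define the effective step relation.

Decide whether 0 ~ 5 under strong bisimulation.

Compute ~ classes (split until stable):
  P[0] = {{0,1,2,3,4,5,6}}
  P[1] = {{0,5},{1,2,6},{3},{4}}
  P[2] = {{0,5},{1},{2,6},{3},{4}}
stable after 3 split(s): 5 block(s)
[0]={0,5}  [5]={0,5}

Answer: BISIMILAR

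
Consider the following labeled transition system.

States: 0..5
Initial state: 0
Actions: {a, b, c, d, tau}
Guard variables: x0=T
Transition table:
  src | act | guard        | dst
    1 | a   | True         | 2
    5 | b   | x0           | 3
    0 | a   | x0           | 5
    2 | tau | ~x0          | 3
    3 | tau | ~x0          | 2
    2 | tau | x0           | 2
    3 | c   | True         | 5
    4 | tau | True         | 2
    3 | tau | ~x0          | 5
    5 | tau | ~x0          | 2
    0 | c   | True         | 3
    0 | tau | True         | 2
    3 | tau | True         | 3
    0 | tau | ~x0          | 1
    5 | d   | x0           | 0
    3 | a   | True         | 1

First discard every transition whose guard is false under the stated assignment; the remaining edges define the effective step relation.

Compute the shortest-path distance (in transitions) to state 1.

Layered search for 1:
  Layer 0: {0}
  Layer 1: {2,3,5}
  Layer 2: {1}
first hit 1 at d=2 via c·a

Answer: 2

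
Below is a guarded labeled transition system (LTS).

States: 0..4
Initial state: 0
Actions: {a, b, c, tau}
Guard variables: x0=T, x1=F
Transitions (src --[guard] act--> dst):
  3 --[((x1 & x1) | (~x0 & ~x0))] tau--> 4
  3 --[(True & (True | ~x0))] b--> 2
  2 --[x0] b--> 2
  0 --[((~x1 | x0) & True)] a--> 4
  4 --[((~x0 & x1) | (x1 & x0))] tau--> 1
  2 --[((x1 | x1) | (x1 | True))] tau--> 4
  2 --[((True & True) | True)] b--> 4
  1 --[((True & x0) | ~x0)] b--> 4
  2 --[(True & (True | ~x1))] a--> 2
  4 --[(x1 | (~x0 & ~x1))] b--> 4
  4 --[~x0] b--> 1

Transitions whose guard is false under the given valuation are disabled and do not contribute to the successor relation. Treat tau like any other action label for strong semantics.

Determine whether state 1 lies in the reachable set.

After dropping false guards: 7 live edges.
depth 0: {0}
depth 1: {4}  cumulative {0,4}
Reach set: {0,4}

Answer: UNREACHABLE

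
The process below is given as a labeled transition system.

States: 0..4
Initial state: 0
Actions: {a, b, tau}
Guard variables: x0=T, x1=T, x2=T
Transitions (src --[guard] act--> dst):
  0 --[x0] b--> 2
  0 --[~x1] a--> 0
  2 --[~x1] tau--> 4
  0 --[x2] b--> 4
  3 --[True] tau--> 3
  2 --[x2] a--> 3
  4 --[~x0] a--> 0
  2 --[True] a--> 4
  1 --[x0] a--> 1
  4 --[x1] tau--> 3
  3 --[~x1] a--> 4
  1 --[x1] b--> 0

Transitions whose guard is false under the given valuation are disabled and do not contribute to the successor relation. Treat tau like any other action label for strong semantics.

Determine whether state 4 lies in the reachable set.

Answer: REACHABLE

Trace:
Guard filter leaves 8 enabled edge(s).
depth 0: {0}
depth 1: {2,4}  cumulative {0,2,4}
depth 2: {3}  cumulative {0,2,3,4}
Reachable = {0,2,3,4}
trace reaching 4: b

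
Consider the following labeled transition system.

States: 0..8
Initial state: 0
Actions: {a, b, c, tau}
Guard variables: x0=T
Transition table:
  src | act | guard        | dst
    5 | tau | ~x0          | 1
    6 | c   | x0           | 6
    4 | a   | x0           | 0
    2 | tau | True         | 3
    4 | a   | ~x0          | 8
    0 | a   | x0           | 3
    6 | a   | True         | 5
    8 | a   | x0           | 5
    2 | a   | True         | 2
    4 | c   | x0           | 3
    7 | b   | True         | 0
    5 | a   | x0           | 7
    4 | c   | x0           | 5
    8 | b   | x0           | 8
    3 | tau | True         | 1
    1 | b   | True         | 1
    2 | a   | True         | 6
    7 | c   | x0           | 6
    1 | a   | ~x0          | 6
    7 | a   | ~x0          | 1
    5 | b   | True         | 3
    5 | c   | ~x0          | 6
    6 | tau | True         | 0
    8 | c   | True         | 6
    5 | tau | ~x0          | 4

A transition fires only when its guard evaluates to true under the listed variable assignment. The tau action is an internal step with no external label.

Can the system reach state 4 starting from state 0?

Answer: UNREACHABLE

Trace:
Guard filter leaves 19 enabled edge(s).
L0 = {0}
L1 = {3}  now seen {0,3}
L2 = {1}  now seen {0,1,3}
Reach set: {0,1,3}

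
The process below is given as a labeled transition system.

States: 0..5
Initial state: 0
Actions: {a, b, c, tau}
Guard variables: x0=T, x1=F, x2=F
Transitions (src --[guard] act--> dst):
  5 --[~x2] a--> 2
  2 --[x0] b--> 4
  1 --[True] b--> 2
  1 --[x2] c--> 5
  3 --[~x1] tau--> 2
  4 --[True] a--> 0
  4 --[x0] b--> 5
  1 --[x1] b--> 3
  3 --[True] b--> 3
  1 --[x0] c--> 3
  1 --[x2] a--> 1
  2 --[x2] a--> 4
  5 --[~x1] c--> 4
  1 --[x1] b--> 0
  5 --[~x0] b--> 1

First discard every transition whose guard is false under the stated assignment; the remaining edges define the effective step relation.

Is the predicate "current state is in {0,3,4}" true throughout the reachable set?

Answer: INVARIANT HOLDS

Analysis:
Allowed set {0,3,4}
Reachable = {0}
  0: safe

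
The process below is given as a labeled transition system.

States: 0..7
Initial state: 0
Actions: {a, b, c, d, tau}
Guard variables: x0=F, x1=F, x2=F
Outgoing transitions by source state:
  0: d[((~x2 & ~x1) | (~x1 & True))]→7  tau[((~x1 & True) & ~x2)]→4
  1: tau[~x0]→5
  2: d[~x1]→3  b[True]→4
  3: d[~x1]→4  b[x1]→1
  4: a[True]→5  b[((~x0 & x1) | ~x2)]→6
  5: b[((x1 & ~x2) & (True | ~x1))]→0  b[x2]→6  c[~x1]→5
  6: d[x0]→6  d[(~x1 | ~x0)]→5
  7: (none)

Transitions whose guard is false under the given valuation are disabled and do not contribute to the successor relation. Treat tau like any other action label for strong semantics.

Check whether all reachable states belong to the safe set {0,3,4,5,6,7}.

Answer: INVARIANT HOLDS

Analysis:
Allowed set {0,3,4,5,6,7}
Reach set: {0,4,5,6,7}
  0: safe
  4: safe
  5: safe
  6: safe
  7: safe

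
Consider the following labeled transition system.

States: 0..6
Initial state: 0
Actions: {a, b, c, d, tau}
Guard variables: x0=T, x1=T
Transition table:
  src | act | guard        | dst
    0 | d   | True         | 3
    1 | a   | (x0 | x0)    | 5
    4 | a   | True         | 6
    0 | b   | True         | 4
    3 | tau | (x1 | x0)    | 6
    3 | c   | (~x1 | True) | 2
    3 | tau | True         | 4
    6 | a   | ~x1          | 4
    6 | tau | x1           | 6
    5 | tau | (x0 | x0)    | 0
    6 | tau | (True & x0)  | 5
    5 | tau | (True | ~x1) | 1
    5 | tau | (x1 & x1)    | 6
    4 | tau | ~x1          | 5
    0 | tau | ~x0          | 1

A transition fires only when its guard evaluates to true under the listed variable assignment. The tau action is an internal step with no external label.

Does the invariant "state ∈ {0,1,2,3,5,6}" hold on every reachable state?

Answer: INVARIANT VIOLATED at state 4

Analysis:
Safe = {0,1,2,3,5,6}
R = {0,1,2,3,4,5,6}
  0: ✓
  1: ✓
  2: ✓
  3: ✓
  4: outside
  5: ✓
  6: ✓
counterexample path to 4: b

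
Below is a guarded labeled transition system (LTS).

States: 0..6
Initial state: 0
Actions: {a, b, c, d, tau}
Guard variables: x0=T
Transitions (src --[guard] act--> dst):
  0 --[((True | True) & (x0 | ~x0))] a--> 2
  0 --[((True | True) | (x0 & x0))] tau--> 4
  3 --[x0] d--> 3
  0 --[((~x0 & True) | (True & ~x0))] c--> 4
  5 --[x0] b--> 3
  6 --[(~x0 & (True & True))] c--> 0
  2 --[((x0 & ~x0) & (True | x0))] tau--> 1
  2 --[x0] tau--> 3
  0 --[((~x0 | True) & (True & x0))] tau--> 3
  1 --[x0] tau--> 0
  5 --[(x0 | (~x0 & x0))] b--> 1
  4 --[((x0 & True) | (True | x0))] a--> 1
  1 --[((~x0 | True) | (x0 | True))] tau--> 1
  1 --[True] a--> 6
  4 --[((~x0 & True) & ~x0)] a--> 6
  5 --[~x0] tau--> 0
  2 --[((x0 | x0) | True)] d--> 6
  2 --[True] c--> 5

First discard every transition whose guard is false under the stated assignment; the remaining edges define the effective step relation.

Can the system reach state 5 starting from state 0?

Answer: REACHABLE

Trace:
After dropping false guards: 13 live edges.
Layer 0: {0}
Layer 1: {2,3,4}  now seen {0,2,3,4}
Layer 2: {1,5,6}  now seen {0,1,2,3,4,5,6}
R = {0,1,2,3,4,5,6}
trace reaching 5: a·c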